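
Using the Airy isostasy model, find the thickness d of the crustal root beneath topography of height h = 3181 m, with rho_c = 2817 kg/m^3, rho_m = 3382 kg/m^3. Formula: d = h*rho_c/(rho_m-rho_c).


rho_m - rho_c = 3382 - 2817 = 565
d = 3181 * 2817 / 565
= 8960877 / 565
= 15859.96 m

15859.96


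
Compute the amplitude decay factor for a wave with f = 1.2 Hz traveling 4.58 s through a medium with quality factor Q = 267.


pi*f*t/Q = pi*1.2*4.58/267 = 0.064667
A/A0 = exp(-0.064667) = 0.937379

0.937379


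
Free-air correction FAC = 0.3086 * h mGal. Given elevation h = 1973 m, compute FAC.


FAC = 0.3086 * h
= 0.3086 * 1973
= 608.8678 mGal

608.8678


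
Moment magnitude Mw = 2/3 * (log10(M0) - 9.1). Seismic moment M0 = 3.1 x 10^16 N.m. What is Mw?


log10(M0) = log10(3.1 x 10^16) = 16.4914
Mw = 2/3 * (16.4914 - 9.1)
= 2/3 * 7.3914
= 4.93

4.93


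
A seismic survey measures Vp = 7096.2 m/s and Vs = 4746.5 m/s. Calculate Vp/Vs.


Vp/Vs = 7096.2 / 4746.5
= 1.495

1.495


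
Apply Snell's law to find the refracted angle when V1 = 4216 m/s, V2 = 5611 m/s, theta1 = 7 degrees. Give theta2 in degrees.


sin(theta1) = sin(7 deg) = 0.121869
sin(theta2) = V2/V1 * sin(theta1) = 5611/4216 * 0.121869 = 0.162194
theta2 = arcsin(0.162194) = 9.3343 degrees

9.3343


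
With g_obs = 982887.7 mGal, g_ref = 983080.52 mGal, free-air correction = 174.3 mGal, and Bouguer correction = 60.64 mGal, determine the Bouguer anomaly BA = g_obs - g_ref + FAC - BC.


BA = g_obs - g_ref + FAC - BC
= 982887.7 - 983080.52 + 174.3 - 60.64
= -79.16 mGal

-79.16


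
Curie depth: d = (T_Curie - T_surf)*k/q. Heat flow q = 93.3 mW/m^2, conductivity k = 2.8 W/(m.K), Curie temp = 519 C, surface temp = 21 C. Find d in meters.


T_Curie - T_surf = 519 - 21 = 498 C
Convert q to W/m^2: 93.3 mW/m^2 = 0.0933 W/m^2
d = 498 * 2.8 / 0.0933 = 14945.34 m

14945.34


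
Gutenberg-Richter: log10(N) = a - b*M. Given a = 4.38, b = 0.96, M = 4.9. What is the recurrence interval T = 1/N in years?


log10(N) = 4.38 - 0.96*4.9 = -0.324
N = 10^-0.324 = 0.474242
T = 1/N = 1/0.474242 = 2.1086 years

2.1086


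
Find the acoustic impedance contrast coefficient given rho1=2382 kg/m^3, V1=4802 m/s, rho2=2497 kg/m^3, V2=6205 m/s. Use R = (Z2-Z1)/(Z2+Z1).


Z1 = 2382 * 4802 = 11438364
Z2 = 2497 * 6205 = 15493885
R = (15493885 - 11438364) / (15493885 + 11438364) = 4055521 / 26932249 = 0.1506

0.1506


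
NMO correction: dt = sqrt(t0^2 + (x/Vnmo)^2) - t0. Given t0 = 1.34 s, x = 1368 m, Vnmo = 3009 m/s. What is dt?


x/Vnmo = 1368/3009 = 0.454636
(x/Vnmo)^2 = 0.206694
t0^2 = 1.7956
sqrt(1.7956 + 0.206694) = 1.415024
dt = 1.415024 - 1.34 = 0.075024

0.075024


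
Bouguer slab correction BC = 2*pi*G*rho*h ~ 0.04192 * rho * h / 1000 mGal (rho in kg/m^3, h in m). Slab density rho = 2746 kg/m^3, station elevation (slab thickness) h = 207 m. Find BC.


BC = 0.04192 * rho * h / 1000
= 0.04192 * 2746 * 207 / 1000
= 23.8283 mGal

23.8283


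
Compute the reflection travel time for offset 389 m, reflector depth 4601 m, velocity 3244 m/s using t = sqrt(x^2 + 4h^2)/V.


x^2 + 4h^2 = 389^2 + 4*4601^2 = 151321 + 84676804 = 84828125
sqrt(84828125) = 9210.2185
t = 9210.2185 / 3244 = 2.8392 s

2.8392


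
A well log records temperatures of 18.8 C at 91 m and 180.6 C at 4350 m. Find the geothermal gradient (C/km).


dT = 180.6 - 18.8 = 161.8 C
dz = 4350 - 91 = 4259 m
gradient = dT/dz * 1000 = 161.8/4259 * 1000 = 37.9901 C/km

37.9901


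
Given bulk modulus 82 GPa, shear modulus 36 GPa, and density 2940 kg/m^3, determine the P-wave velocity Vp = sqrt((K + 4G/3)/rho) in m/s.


First compute the effective modulus:
K + 4G/3 = 82e9 + 4*36e9/3 = 130000000000.0 Pa
Then divide by density:
130000000000.0 / 2940 = 44217687.0748 Pa/(kg/m^3)
Take the square root:
Vp = sqrt(44217687.0748) = 6649.64 m/s

6649.64


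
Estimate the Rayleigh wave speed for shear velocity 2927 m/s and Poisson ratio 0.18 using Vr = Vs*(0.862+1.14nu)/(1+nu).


Numerator factor = 0.862 + 1.14*0.18 = 1.0672
Denominator = 1 + 0.18 = 1.18
Vr = 2927 * 1.0672 / 1.18 = 2647.2 m/s

2647.2


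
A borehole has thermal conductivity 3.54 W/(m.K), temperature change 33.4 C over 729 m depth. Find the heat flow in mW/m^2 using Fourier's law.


q = k * dT / dz * 1000
= 3.54 * 33.4 / 729 * 1000
= 0.162189 * 1000
= 162.1893 mW/m^2

162.1893


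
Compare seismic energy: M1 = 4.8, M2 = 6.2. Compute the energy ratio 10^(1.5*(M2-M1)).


M2 - M1 = 6.2 - 4.8 = 1.4
1.5 * 1.4 = 2.1
ratio = 10^2.1 = 125.89

125.89


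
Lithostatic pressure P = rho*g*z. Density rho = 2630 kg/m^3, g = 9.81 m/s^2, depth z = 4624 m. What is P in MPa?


P = rho * g * z / 1e6
= 2630 * 9.81 * 4624 / 1e6
= 119300587.2 / 1e6
= 119.3006 MPa

119.3006


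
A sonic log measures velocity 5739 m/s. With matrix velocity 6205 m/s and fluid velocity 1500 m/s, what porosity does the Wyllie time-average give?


1/V - 1/Vm = 1/5739 - 1/6205 = 1.309e-05
1/Vf - 1/Vm = 1/1500 - 1/6205 = 0.00050551
phi = 1.309e-05 / 0.00050551 = 0.0259

0.0259


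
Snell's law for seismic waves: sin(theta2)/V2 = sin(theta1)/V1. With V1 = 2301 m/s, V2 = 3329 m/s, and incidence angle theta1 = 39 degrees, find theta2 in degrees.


sin(theta1) = sin(39 deg) = 0.62932
sin(theta2) = V2/V1 * sin(theta1) = 3329/2301 * 0.62932 = 0.910477
theta2 = arcsin(0.910477) = 65.5714 degrees

65.5714


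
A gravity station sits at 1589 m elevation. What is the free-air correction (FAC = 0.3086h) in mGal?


FAC = 0.3086 * h
= 0.3086 * 1589
= 490.3654 mGal

490.3654


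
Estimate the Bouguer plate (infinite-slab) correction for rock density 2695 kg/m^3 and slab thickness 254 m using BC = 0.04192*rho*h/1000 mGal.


BC = 0.04192 * rho * h / 1000
= 0.04192 * 2695 * 254 / 1000
= 28.6955 mGal

28.6955


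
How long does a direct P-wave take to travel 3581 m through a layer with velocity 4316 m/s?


t = x / V
= 3581 / 4316
= 0.8297 s

0.8297


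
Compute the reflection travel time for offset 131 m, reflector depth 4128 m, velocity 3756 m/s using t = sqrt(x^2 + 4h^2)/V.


x^2 + 4h^2 = 131^2 + 4*4128^2 = 17161 + 68161536 = 68178697
sqrt(68178697) = 8257.0392
t = 8257.0392 / 3756 = 2.1984 s

2.1984


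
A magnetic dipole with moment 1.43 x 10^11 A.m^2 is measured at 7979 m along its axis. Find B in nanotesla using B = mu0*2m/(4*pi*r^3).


m = 1.43 x 10^11 = 143000000000 A.m^2
2m = 286000000000 A.m^2
r^3 = 7979^3 = 507978574739
B = (4pi*10^-7) * 286000000000 / (4*pi * 507978574739) * 1e9
= 359398.199571 / 6383447034324.22 * 1e9
= 56.3016 nT

56.3016


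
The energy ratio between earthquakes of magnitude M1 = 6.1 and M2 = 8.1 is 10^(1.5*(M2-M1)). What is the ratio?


M2 - M1 = 8.1 - 6.1 = 2.0
1.5 * 2.0 = 3.0
ratio = 10^3.0 = 1000.0

1000.0


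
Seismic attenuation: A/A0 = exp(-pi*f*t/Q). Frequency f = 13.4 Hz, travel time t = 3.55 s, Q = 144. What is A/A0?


pi*f*t/Q = pi*13.4*3.55/144 = 1.037816
A/A0 = exp(-1.037816) = 0.354227

0.354227


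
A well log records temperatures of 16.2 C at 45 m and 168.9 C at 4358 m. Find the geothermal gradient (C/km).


dT = 168.9 - 16.2 = 152.7 C
dz = 4358 - 45 = 4313 m
gradient = dT/dz * 1000 = 152.7/4313 * 1000 = 35.4046 C/km

35.4046


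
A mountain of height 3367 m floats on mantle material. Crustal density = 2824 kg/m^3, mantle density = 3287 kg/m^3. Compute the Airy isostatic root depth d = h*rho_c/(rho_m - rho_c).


rho_m - rho_c = 3287 - 2824 = 463
d = 3367 * 2824 / 463
= 9508408 / 463
= 20536.52 m

20536.52


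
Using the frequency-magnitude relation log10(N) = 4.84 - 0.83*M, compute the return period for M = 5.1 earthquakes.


log10(N) = 4.84 - 0.83*5.1 = 0.607
N = 10^0.607 = 4.045759
T = 1/N = 1/4.045759 = 0.2472 years

0.2472


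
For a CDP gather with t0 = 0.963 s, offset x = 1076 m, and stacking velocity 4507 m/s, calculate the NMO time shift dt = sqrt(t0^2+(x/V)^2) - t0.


x/Vnmo = 1076/4507 = 0.23874
(x/Vnmo)^2 = 0.056997
t0^2 = 0.927369
sqrt(0.927369 + 0.056997) = 0.992152
dt = 0.992152 - 0.963 = 0.029152

0.029152


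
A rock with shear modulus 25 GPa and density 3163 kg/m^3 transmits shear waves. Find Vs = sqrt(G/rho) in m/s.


Convert G to Pa: G = 25e9 Pa
Compute G/rho = 25e9 / 3163 = 7903888.7132
Vs = sqrt(7903888.7132) = 2811.39 m/s

2811.39


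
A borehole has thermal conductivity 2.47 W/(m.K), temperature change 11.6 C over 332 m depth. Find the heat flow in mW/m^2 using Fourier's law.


q = k * dT / dz * 1000
= 2.47 * 11.6 / 332 * 1000
= 0.086301 * 1000
= 86.3012 mW/m^2

86.3012


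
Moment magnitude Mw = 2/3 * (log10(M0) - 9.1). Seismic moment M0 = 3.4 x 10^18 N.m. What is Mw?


log10(M0) = log10(3.4 x 10^18) = 18.5315
Mw = 2/3 * (18.5315 - 9.1)
= 2/3 * 9.4315
= 6.29

6.29


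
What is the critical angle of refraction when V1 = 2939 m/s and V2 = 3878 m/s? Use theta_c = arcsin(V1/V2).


V1/V2 = 2939/3878 = 0.757865
theta_c = arcsin(0.757865) = 49.2763 degrees

49.2763


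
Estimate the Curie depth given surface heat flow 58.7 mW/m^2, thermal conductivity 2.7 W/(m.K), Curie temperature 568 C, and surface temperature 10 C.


T_Curie - T_surf = 568 - 10 = 558 C
Convert q to W/m^2: 58.7 mW/m^2 = 0.0587 W/m^2
d = 558 * 2.7 / 0.0587 = 25666.1 m

25666.1


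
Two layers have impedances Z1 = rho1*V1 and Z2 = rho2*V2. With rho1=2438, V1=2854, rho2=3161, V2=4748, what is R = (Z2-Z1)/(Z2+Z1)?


Z1 = 2438 * 2854 = 6958052
Z2 = 3161 * 4748 = 15008428
R = (15008428 - 6958052) / (15008428 + 6958052) = 8050376 / 21966480 = 0.3665

0.3665


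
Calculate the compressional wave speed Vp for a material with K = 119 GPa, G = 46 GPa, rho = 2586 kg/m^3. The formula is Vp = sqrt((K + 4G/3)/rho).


First compute the effective modulus:
K + 4G/3 = 119e9 + 4*46e9/3 = 180333333333.33 Pa
Then divide by density:
180333333333.33 / 2586 = 69734467.6463 Pa/(kg/m^3)
Take the square root:
Vp = sqrt(69734467.6463) = 8350.72 m/s

8350.72


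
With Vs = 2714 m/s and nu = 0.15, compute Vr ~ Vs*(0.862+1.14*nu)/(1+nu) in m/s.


Numerator factor = 0.862 + 1.14*0.15 = 1.033
Denominator = 1 + 0.15 = 1.15
Vr = 2714 * 1.033 / 1.15 = 2437.88 m/s

2437.88


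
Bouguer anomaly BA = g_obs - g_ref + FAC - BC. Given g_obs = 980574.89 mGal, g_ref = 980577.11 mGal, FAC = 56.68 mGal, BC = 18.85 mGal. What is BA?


BA = g_obs - g_ref + FAC - BC
= 980574.89 - 980577.11 + 56.68 - 18.85
= 35.61 mGal

35.61


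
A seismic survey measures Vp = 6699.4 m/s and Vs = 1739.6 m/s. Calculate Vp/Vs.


Vp/Vs = 6699.4 / 1739.6
= 3.8511

3.8511


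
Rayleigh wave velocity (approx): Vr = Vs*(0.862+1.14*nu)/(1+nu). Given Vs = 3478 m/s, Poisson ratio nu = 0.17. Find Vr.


Numerator factor = 0.862 + 1.14*0.17 = 1.0558
Denominator = 1 + 0.17 = 1.17
Vr = 3478 * 1.0558 / 1.17 = 3138.52 m/s

3138.52


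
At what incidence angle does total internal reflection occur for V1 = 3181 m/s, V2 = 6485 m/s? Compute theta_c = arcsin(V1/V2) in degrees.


V1/V2 = 3181/6485 = 0.490517
theta_c = arcsin(0.490517) = 29.3745 degrees

29.3745


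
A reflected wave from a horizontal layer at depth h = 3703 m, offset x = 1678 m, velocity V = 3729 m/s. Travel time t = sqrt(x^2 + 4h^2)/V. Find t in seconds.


x^2 + 4h^2 = 1678^2 + 4*3703^2 = 2815684 + 54848836 = 57664520
sqrt(57664520) = 7593.7158
t = 7593.7158 / 3729 = 2.0364 s

2.0364


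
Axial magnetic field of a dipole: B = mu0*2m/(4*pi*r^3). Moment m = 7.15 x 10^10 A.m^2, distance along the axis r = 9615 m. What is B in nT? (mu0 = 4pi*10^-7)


m = 7.15 x 10^10 = 71500000000 A.m^2
2m = 143000000000 A.m^2
r^3 = 9615^3 = 888889683375
B = (4pi*10^-7) * 143000000000 / (4*pi * 888889683375) * 1e9
= 179699.099785 / 11170117196570.63 * 1e9
= 16.0875 nT

16.0875


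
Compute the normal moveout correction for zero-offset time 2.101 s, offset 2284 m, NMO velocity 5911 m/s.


x/Vnmo = 2284/5911 = 0.386398
(x/Vnmo)^2 = 0.149304
t0^2 = 4.414201
sqrt(4.414201 + 0.149304) = 2.136236
dt = 2.136236 - 2.101 = 0.035236

0.035236


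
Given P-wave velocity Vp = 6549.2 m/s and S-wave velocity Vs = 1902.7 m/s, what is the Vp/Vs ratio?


Vp/Vs = 6549.2 / 1902.7
= 3.4421

3.4421


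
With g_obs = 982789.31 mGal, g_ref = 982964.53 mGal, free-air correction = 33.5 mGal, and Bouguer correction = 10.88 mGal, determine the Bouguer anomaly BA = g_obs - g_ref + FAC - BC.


BA = g_obs - g_ref + FAC - BC
= 982789.31 - 982964.53 + 33.5 - 10.88
= -152.6 mGal

-152.6


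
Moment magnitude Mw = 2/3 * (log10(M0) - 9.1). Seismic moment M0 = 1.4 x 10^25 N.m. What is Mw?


log10(M0) = log10(1.4 x 10^25) = 25.1461
Mw = 2/3 * (25.1461 - 9.1)
= 2/3 * 16.0461
= 10.7

10.7


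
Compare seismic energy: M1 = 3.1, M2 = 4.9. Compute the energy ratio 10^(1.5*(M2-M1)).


M2 - M1 = 4.9 - 3.1 = 1.8
1.5 * 1.8 = 2.7
ratio = 10^2.7 = 501.19

501.19


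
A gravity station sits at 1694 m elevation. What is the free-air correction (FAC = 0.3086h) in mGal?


FAC = 0.3086 * h
= 0.3086 * 1694
= 522.7684 mGal

522.7684


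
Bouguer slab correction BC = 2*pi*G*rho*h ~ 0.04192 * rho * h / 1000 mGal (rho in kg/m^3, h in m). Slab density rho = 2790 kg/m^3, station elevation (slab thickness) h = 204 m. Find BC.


BC = 0.04192 * rho * h / 1000
= 0.04192 * 2790 * 204 / 1000
= 23.8592 mGal

23.8592


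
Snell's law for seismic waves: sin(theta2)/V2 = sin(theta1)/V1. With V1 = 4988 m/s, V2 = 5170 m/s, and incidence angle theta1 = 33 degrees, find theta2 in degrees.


sin(theta1) = sin(33 deg) = 0.544639
sin(theta2) = V2/V1 * sin(theta1) = 5170/4988 * 0.544639 = 0.564512
theta2 = arcsin(0.564512) = 34.3684 degrees

34.3684


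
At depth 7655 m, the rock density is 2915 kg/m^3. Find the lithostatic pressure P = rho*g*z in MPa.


P = rho * g * z / 1e6
= 2915 * 9.81 * 7655 / 1e6
= 218903528.25 / 1e6
= 218.9035 MPa

218.9035


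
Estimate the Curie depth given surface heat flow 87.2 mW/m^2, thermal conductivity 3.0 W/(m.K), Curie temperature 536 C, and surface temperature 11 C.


T_Curie - T_surf = 536 - 11 = 525 C
Convert q to W/m^2: 87.2 mW/m^2 = 0.0872 W/m^2
d = 525 * 3.0 / 0.0872 = 18061.93 m

18061.93


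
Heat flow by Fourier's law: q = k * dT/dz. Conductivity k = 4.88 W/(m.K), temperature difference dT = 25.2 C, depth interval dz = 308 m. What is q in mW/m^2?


q = k * dT / dz * 1000
= 4.88 * 25.2 / 308 * 1000
= 0.399273 * 1000
= 399.2727 mW/m^2

399.2727


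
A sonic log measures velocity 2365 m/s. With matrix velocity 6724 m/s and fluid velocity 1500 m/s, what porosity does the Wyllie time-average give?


1/V - 1/Vm = 1/2365 - 1/6724 = 0.00027411
1/Vf - 1/Vm = 1/1500 - 1/6724 = 0.00051795
phi = 0.00027411 / 0.00051795 = 0.5292

0.5292


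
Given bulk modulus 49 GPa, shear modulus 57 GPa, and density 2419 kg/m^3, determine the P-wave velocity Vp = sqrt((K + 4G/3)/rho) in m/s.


First compute the effective modulus:
K + 4G/3 = 49e9 + 4*57e9/3 = 125000000000.0 Pa
Then divide by density:
125000000000.0 / 2419 = 51674245.556 Pa/(kg/m^3)
Take the square root:
Vp = sqrt(51674245.556) = 7188.48 m/s

7188.48


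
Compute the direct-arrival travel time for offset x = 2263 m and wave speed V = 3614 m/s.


t = x / V
= 2263 / 3614
= 0.6262 s

0.6262


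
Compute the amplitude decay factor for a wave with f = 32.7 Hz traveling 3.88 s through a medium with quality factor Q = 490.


pi*f*t/Q = pi*32.7*3.88/490 = 0.813455
A/A0 = exp(-0.813455) = 0.443324

0.443324


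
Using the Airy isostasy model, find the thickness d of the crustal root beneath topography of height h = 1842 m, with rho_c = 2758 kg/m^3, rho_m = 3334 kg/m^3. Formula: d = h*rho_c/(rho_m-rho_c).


rho_m - rho_c = 3334 - 2758 = 576
d = 1842 * 2758 / 576
= 5080236 / 576
= 8819.85 m

8819.85


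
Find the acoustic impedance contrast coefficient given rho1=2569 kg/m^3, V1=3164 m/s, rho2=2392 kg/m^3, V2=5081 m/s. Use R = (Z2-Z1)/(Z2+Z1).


Z1 = 2569 * 3164 = 8128316
Z2 = 2392 * 5081 = 12153752
R = (12153752 - 8128316) / (12153752 + 8128316) = 4025436 / 20282068 = 0.1985

0.1985


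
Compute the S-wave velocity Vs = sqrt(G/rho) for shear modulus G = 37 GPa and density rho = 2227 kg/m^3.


Convert G to Pa: G = 37e9 Pa
Compute G/rho = 37e9 / 2227 = 16614279.2995
Vs = sqrt(16614279.2995) = 4076.06 m/s

4076.06


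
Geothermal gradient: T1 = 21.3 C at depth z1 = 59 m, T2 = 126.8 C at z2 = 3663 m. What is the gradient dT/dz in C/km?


dT = 126.8 - 21.3 = 105.5 C
dz = 3663 - 59 = 3604 m
gradient = dT/dz * 1000 = 105.5/3604 * 1000 = 29.273 C/km

29.273


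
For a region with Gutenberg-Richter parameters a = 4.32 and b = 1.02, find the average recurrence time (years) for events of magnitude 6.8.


log10(N) = 4.32 - 1.02*6.8 = -2.616
N = 10^-2.616 = 0.002421
T = 1/N = 1/0.002421 = 413.0475 years

413.0475


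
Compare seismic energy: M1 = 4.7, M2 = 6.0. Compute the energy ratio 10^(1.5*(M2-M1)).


M2 - M1 = 6.0 - 4.7 = 1.3
1.5 * 1.3 = 1.95
ratio = 10^1.95 = 89.13

89.13


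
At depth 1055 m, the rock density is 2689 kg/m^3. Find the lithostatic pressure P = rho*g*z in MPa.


P = rho * g * z / 1e6
= 2689 * 9.81 * 1055 / 1e6
= 27829939.95 / 1e6
= 27.8299 MPa

27.8299


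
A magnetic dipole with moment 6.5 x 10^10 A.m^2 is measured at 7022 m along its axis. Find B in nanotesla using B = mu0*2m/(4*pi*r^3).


m = 6.5 x 10^10 = 65000000000 A.m^2
2m = 130000000000 A.m^2
r^3 = 7022^3 = 346244174648
B = (4pi*10^-7) * 130000000000 / (4*pi * 346244174648) * 1e9
= 163362.817987 / 4351032621689.67 * 1e9
= 37.5458 nT

37.5458


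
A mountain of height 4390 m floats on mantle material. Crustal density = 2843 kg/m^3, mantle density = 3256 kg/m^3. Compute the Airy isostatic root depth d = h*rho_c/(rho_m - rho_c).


rho_m - rho_c = 3256 - 2843 = 413
d = 4390 * 2843 / 413
= 12480770 / 413
= 30219.78 m

30219.78


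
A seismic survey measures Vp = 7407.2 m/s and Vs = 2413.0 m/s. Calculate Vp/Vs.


Vp/Vs = 7407.2 / 2413.0
= 3.0697

3.0697


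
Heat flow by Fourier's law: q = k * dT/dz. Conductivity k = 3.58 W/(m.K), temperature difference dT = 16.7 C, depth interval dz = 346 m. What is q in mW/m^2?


q = k * dT / dz * 1000
= 3.58 * 16.7 / 346 * 1000
= 0.172792 * 1000
= 172.7919 mW/m^2

172.7919


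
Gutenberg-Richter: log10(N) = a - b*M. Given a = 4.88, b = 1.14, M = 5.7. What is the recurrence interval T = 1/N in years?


log10(N) = 4.88 - 1.14*5.7 = -1.618
N = 10^-1.618 = 0.024099
T = 1/N = 1/0.024099 = 41.4954 years

41.4954


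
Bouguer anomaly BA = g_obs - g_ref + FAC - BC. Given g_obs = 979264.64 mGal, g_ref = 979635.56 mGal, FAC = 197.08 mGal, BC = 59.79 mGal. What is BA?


BA = g_obs - g_ref + FAC - BC
= 979264.64 - 979635.56 + 197.08 - 59.79
= -233.63 mGal

-233.63


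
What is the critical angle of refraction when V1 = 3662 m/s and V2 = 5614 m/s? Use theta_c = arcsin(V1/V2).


V1/V2 = 3662/5614 = 0.652298
theta_c = arcsin(0.652298) = 40.7151 degrees

40.7151


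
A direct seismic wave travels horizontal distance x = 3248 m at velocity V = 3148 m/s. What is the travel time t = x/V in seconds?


t = x / V
= 3248 / 3148
= 1.0318 s

1.0318


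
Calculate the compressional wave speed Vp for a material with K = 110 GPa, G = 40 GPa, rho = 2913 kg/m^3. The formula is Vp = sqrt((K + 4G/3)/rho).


First compute the effective modulus:
K + 4G/3 = 110e9 + 4*40e9/3 = 163333333333.33 Pa
Then divide by density:
163333333333.33 / 2913 = 56070488.6143 Pa/(kg/m^3)
Take the square root:
Vp = sqrt(56070488.6143) = 7488.02 m/s

7488.02


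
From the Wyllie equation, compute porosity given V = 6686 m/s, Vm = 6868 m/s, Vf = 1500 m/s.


1/V - 1/Vm = 1/6686 - 1/6868 = 3.96e-06
1/Vf - 1/Vm = 1/1500 - 1/6868 = 0.00052106
phi = 3.96e-06 / 0.00052106 = 0.0076

0.0076


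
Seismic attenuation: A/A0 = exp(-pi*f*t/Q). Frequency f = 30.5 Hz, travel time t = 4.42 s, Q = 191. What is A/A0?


pi*f*t/Q = pi*30.5*4.42/191 = 2.217372
A/A0 = exp(-2.217372) = 0.108895

0.108895


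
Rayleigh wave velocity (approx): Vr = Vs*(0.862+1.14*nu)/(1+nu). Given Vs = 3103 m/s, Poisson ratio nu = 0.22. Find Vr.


Numerator factor = 0.862 + 1.14*0.22 = 1.1128
Denominator = 1 + 0.22 = 1.22
Vr = 3103 * 1.1128 / 1.22 = 2830.34 m/s

2830.34


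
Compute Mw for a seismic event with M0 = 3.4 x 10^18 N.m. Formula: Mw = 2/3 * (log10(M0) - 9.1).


log10(M0) = log10(3.4 x 10^18) = 18.5315
Mw = 2/3 * (18.5315 - 9.1)
= 2/3 * 9.4315
= 6.29

6.29


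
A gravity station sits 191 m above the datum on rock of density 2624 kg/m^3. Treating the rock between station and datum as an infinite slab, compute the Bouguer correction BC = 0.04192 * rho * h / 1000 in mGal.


BC = 0.04192 * rho * h / 1000
= 0.04192 * 2624 * 191 / 1000
= 21.0096 mGal

21.0096


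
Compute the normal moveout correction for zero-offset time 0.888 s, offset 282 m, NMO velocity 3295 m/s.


x/Vnmo = 282/3295 = 0.085584
(x/Vnmo)^2 = 0.007325
t0^2 = 0.788544
sqrt(0.788544 + 0.007325) = 0.892115
dt = 0.892115 - 0.888 = 0.004115

0.004115


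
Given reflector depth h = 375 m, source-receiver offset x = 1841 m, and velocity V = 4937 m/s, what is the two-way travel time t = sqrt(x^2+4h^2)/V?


x^2 + 4h^2 = 1841^2 + 4*375^2 = 3389281 + 562500 = 3951781
sqrt(3951781) = 1987.9087
t = 1987.9087 / 4937 = 0.4027 s

0.4027


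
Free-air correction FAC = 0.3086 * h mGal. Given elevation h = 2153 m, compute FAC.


FAC = 0.3086 * h
= 0.3086 * 2153
= 664.4158 mGal

664.4158


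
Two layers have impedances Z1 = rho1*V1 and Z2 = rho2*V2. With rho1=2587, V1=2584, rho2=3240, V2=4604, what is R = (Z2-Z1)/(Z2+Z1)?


Z1 = 2587 * 2584 = 6684808
Z2 = 3240 * 4604 = 14916960
R = (14916960 - 6684808) / (14916960 + 6684808) = 8232152 / 21601768 = 0.3811

0.3811


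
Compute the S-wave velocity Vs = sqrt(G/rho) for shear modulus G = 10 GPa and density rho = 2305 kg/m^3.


Convert G to Pa: G = 10e9 Pa
Compute G/rho = 10e9 / 2305 = 4338394.7939
Vs = sqrt(4338394.7939) = 2082.88 m/s

2082.88


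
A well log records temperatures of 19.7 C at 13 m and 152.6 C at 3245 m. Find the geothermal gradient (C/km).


dT = 152.6 - 19.7 = 132.9 C
dz = 3245 - 13 = 3232 m
gradient = dT/dz * 1000 = 132.9/3232 * 1000 = 41.12 C/km

41.12


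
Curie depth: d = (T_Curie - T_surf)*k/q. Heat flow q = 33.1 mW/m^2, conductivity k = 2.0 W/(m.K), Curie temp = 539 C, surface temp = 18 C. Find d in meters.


T_Curie - T_surf = 539 - 18 = 521 C
Convert q to W/m^2: 33.1 mW/m^2 = 0.0331 W/m^2
d = 521 * 2.0 / 0.0331 = 31480.36 m

31480.36


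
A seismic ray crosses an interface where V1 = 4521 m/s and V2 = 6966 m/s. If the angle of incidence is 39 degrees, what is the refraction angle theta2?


sin(theta1) = sin(39 deg) = 0.62932
sin(theta2) = V2/V1 * sin(theta1) = 6966/4521 * 0.62932 = 0.969663
theta2 = arcsin(0.969663) = 75.8509 degrees

75.8509


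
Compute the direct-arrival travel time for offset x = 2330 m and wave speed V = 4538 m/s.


t = x / V
= 2330 / 4538
= 0.5134 s

0.5134


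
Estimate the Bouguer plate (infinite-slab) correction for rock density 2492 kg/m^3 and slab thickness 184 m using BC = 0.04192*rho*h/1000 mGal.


BC = 0.04192 * rho * h / 1000
= 0.04192 * 2492 * 184 / 1000
= 19.2215 mGal

19.2215


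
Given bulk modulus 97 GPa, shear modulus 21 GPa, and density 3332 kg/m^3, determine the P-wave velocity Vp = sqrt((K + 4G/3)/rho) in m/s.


First compute the effective modulus:
K + 4G/3 = 97e9 + 4*21e9/3 = 125000000000.0 Pa
Then divide by density:
125000000000.0 / 3332 = 37515006.0024 Pa/(kg/m^3)
Take the square root:
Vp = sqrt(37515006.0024) = 6124.95 m/s

6124.95


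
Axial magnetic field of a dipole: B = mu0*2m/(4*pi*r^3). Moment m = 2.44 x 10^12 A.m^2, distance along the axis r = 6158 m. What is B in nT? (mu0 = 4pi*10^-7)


m = 2.44 x 10^12 = 2440000000000 A.m^2
2m = 4880000000000 A.m^2
r^3 = 6158^3 = 233517296312
B = (4pi*10^-7) * 4880000000000 / (4*pi * 233517296312) * 1e9
= 6132388.859807 / 2934464890319.72 * 1e9
= 2089.781 nT

2089.781


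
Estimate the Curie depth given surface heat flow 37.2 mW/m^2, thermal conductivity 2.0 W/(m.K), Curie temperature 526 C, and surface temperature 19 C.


T_Curie - T_surf = 526 - 19 = 507 C
Convert q to W/m^2: 37.2 mW/m^2 = 0.0372 W/m^2
d = 507 * 2.0 / 0.0372 = 27258.06 m

27258.06


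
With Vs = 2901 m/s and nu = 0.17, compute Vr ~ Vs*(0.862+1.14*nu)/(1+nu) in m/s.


Numerator factor = 0.862 + 1.14*0.17 = 1.0558
Denominator = 1 + 0.17 = 1.17
Vr = 2901 * 1.0558 / 1.17 = 2617.84 m/s

2617.84


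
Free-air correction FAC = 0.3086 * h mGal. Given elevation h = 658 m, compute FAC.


FAC = 0.3086 * h
= 0.3086 * 658
= 203.0588 mGal

203.0588


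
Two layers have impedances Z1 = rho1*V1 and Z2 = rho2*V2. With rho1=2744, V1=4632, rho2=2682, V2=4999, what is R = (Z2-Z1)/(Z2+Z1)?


Z1 = 2744 * 4632 = 12710208
Z2 = 2682 * 4999 = 13407318
R = (13407318 - 12710208) / (13407318 + 12710208) = 697110 / 26117526 = 0.0267

0.0267


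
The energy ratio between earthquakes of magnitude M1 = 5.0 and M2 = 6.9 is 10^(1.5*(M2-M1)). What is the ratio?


M2 - M1 = 6.9 - 5.0 = 1.9
1.5 * 1.9 = 2.85
ratio = 10^2.85 = 707.95

707.95


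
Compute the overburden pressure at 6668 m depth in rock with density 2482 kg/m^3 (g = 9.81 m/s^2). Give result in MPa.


P = rho * g * z / 1e6
= 2482 * 9.81 * 6668 / 1e6
= 162355264.56 / 1e6
= 162.3553 MPa

162.3553


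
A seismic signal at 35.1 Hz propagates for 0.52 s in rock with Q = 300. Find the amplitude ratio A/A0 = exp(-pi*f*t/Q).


pi*f*t/Q = pi*35.1*0.52/300 = 0.191134
A/A0 = exp(-0.191134) = 0.826021

0.826021


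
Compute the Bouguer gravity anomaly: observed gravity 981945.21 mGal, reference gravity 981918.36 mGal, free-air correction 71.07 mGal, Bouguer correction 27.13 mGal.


BA = g_obs - g_ref + FAC - BC
= 981945.21 - 981918.36 + 71.07 - 27.13
= 70.79 mGal

70.79


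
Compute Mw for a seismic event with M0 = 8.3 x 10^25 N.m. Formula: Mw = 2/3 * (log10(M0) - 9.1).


log10(M0) = log10(8.3 x 10^25) = 25.9191
Mw = 2/3 * (25.9191 - 9.1)
= 2/3 * 16.8191
= 11.21

11.21


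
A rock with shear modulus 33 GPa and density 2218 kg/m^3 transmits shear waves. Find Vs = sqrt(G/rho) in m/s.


Convert G to Pa: G = 33e9 Pa
Compute G/rho = 33e9 / 2218 = 14878268.7106
Vs = sqrt(14878268.7106) = 3857.24 m/s

3857.24


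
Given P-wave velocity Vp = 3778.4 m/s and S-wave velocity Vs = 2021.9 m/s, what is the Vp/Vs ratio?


Vp/Vs = 3778.4 / 2021.9
= 1.8687

1.8687


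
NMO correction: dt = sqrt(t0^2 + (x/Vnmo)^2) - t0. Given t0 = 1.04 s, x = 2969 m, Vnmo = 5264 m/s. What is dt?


x/Vnmo = 2969/5264 = 0.56402
(x/Vnmo)^2 = 0.318118
t0^2 = 1.0816
sqrt(1.0816 + 0.318118) = 1.183097
dt = 1.183097 - 1.04 = 0.143097

0.143097


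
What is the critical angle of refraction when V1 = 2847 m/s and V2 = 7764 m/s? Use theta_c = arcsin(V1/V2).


V1/V2 = 2847/7764 = 0.366692
theta_c = arcsin(0.366692) = 21.5118 degrees

21.5118


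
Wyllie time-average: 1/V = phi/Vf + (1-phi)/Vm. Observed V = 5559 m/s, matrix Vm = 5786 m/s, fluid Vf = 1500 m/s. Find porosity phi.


1/V - 1/Vm = 1/5559 - 1/5786 = 7.06e-06
1/Vf - 1/Vm = 1/1500 - 1/5786 = 0.00049384
phi = 7.06e-06 / 0.00049384 = 0.0143

0.0143


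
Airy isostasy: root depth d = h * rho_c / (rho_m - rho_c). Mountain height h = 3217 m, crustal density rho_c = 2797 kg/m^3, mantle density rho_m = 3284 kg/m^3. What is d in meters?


rho_m - rho_c = 3284 - 2797 = 487
d = 3217 * 2797 / 487
= 8997949 / 487
= 18476.28 m

18476.28


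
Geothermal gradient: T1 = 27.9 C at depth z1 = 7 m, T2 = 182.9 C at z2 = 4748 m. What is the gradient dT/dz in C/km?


dT = 182.9 - 27.9 = 155.0 C
dz = 4748 - 7 = 4741 m
gradient = dT/dz * 1000 = 155.0/4741 * 1000 = 32.6935 C/km

32.6935


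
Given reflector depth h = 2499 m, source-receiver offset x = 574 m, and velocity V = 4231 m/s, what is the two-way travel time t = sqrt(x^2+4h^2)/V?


x^2 + 4h^2 = 574^2 + 4*2499^2 = 329476 + 24980004 = 25309480
sqrt(25309480) = 5030.8528
t = 5030.8528 / 4231 = 1.189 s

1.189


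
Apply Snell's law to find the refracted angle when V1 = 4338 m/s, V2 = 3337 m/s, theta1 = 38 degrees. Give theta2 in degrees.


sin(theta1) = sin(38 deg) = 0.615661
sin(theta2) = V2/V1 * sin(theta1) = 3337/4338 * 0.615661 = 0.473597
theta2 = arcsin(0.473597) = 28.268 degrees

28.268


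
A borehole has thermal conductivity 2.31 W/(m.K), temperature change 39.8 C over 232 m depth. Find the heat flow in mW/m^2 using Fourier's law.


q = k * dT / dz * 1000
= 2.31 * 39.8 / 232 * 1000
= 0.396284 * 1000
= 396.2845 mW/m^2

396.2845


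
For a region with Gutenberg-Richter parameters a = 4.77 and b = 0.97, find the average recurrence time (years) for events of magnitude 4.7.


log10(N) = 4.77 - 0.97*4.7 = 0.211
N = 10^0.211 = 1.625549
T = 1/N = 1/1.625549 = 0.6152 years

0.6152


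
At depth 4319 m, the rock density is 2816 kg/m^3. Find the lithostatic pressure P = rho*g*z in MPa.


P = rho * g * z / 1e6
= 2816 * 9.81 * 4319 / 1e6
= 119312202.24 / 1e6
= 119.3122 MPa

119.3122


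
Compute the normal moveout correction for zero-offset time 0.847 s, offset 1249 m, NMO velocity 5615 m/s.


x/Vnmo = 1249/5615 = 0.22244
(x/Vnmo)^2 = 0.04948
t0^2 = 0.717409
sqrt(0.717409 + 0.04948) = 0.875722
dt = 0.875722 - 0.847 = 0.028722

0.028722


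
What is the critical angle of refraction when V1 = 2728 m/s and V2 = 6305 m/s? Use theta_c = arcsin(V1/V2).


V1/V2 = 2728/6305 = 0.432672
theta_c = arcsin(0.432672) = 25.6373 degrees

25.6373


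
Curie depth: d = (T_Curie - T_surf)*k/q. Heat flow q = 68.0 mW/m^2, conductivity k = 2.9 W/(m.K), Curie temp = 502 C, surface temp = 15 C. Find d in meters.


T_Curie - T_surf = 502 - 15 = 487 C
Convert q to W/m^2: 68.0 mW/m^2 = 0.068 W/m^2
d = 487 * 2.9 / 0.068 = 20769.12 m

20769.12


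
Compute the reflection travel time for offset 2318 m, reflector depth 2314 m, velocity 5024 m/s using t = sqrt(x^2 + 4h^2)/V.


x^2 + 4h^2 = 2318^2 + 4*2314^2 = 5373124 + 21418384 = 26791508
sqrt(26791508) = 5176.0514
t = 5176.0514 / 5024 = 1.0303 s

1.0303


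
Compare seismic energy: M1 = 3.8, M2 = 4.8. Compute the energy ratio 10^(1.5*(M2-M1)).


M2 - M1 = 4.8 - 3.8 = 1.0
1.5 * 1.0 = 1.5
ratio = 10^1.5 = 31.62

31.62


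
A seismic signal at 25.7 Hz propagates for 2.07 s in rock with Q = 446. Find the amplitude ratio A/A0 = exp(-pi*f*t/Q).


pi*f*t/Q = pi*25.7*2.07/446 = 0.37473
A/A0 = exp(-0.37473) = 0.687475

0.687475


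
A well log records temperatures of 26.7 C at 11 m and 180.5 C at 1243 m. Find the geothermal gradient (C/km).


dT = 180.5 - 26.7 = 153.8 C
dz = 1243 - 11 = 1232 m
gradient = dT/dz * 1000 = 153.8/1232 * 1000 = 124.8377 C/km

124.8377


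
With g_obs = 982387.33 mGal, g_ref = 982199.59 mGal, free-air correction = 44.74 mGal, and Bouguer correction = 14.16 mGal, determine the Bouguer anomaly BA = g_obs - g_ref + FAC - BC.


BA = g_obs - g_ref + FAC - BC
= 982387.33 - 982199.59 + 44.74 - 14.16
= 218.32 mGal

218.32


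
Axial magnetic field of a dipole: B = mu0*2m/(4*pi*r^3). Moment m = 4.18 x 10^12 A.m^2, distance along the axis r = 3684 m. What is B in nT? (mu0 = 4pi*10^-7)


m = 4.18 x 10^12 = 4180000000000 A.m^2
2m = 8360000000000 A.m^2
r^3 = 3684^3 = 49998717504
B = (4pi*10^-7) * 8360000000000 / (4*pi * 49998717504) * 1e9
= 10505485.833604 / 628302414397.91 * 1e9
= 16720.4289 nT

16720.4289


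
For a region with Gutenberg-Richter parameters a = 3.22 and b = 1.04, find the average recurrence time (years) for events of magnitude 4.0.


log10(N) = 3.22 - 1.04*4.0 = -0.94
N = 10^-0.94 = 0.114815
T = 1/N = 1/0.114815 = 8.7096 years

8.7096


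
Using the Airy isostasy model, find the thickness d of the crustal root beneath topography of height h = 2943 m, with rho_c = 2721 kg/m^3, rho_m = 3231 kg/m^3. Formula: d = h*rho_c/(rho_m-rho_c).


rho_m - rho_c = 3231 - 2721 = 510
d = 2943 * 2721 / 510
= 8007903 / 510
= 15701.77 m

15701.77


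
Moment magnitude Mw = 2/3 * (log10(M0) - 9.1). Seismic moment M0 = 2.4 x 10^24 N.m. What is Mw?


log10(M0) = log10(2.4 x 10^24) = 24.3802
Mw = 2/3 * (24.3802 - 9.1)
= 2/3 * 15.2802
= 10.19

10.19


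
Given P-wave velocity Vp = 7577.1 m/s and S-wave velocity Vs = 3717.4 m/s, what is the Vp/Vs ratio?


Vp/Vs = 7577.1 / 3717.4
= 2.0383

2.0383


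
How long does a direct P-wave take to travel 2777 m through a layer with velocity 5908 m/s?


t = x / V
= 2777 / 5908
= 0.47 s

0.47


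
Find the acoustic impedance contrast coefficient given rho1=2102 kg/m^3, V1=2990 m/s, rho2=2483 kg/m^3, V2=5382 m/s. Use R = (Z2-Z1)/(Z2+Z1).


Z1 = 2102 * 2990 = 6284980
Z2 = 2483 * 5382 = 13363506
R = (13363506 - 6284980) / (13363506 + 6284980) = 7078526 / 19648486 = 0.3603

0.3603


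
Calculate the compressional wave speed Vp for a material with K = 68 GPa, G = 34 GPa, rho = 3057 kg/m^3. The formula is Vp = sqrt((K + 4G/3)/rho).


First compute the effective modulus:
K + 4G/3 = 68e9 + 4*34e9/3 = 113333333333.33 Pa
Then divide by density:
113333333333.33 / 3057 = 37073383.4914 Pa/(kg/m^3)
Take the square root:
Vp = sqrt(37073383.4914) = 6088.79 m/s

6088.79


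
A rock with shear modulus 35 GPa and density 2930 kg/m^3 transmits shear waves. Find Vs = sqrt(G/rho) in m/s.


Convert G to Pa: G = 35e9 Pa
Compute G/rho = 35e9 / 2930 = 11945392.4915
Vs = sqrt(11945392.4915) = 3456.21 m/s

3456.21


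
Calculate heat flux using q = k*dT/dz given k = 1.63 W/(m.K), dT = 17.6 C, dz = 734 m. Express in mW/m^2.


q = k * dT / dz * 1000
= 1.63 * 17.6 / 734 * 1000
= 0.039084 * 1000
= 39.0845 mW/m^2

39.0845


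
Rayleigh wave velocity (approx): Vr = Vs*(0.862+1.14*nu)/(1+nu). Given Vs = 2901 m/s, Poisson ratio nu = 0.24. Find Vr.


Numerator factor = 0.862 + 1.14*0.24 = 1.1356
Denominator = 1 + 0.24 = 1.24
Vr = 2901 * 1.1356 / 1.24 = 2656.75 m/s

2656.75


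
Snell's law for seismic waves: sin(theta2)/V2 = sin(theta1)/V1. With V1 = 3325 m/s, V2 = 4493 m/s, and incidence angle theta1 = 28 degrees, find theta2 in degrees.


sin(theta1) = sin(28 deg) = 0.469472
sin(theta2) = V2/V1 * sin(theta1) = 4493/3325 * 0.469472 = 0.634387
theta2 = arcsin(0.634387) = 39.3745 degrees

39.3745


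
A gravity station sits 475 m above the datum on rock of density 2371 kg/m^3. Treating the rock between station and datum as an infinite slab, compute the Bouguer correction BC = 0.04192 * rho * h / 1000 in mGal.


BC = 0.04192 * rho * h / 1000
= 0.04192 * 2371 * 475 / 1000
= 47.2114 mGal

47.2114


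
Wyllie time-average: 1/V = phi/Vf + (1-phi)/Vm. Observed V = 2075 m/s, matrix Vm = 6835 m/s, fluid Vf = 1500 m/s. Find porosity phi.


1/V - 1/Vm = 1/2075 - 1/6835 = 0.00033562
1/Vf - 1/Vm = 1/1500 - 1/6835 = 0.00052036
phi = 0.00033562 / 0.00052036 = 0.645

0.645


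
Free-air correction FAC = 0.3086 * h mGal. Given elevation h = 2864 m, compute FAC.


FAC = 0.3086 * h
= 0.3086 * 2864
= 883.8304 mGal

883.8304


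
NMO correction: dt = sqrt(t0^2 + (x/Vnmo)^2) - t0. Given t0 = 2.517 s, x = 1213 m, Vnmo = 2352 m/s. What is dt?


x/Vnmo = 1213/2352 = 0.515731
(x/Vnmo)^2 = 0.265979
t0^2 = 6.335289
sqrt(6.335289 + 0.265979) = 2.569293
dt = 2.569293 - 2.517 = 0.052293

0.052293


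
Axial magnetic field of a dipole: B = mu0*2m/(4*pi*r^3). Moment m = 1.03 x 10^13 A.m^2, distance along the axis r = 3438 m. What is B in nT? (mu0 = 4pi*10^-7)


m = 1.03 x 10^13 = 10300000000000 A.m^2
2m = 20600000000000 A.m^2
r^3 = 3438^3 = 40636623672
B = (4pi*10^-7) * 20600000000000 / (4*pi * 40636623672) * 1e9
= 25886723.46558 / 510654873578.59 * 1e9
= 50693.1879 nT

50693.1879


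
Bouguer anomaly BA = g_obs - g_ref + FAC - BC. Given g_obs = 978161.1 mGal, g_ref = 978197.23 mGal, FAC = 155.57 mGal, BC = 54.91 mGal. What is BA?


BA = g_obs - g_ref + FAC - BC
= 978161.1 - 978197.23 + 155.57 - 54.91
= 64.53 mGal

64.53


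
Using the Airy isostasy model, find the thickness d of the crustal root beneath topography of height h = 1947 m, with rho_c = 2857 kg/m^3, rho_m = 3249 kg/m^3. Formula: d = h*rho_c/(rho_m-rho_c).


rho_m - rho_c = 3249 - 2857 = 392
d = 1947 * 2857 / 392
= 5562579 / 392
= 14190.25 m

14190.25


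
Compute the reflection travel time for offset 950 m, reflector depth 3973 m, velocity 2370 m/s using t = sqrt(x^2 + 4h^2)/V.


x^2 + 4h^2 = 950^2 + 4*3973^2 = 902500 + 63138916 = 64041416
sqrt(64041416) = 8002.5881
t = 8002.5881 / 2370 = 3.3766 s

3.3766


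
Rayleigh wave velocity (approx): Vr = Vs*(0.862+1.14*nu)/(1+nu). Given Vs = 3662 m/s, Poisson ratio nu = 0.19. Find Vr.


Numerator factor = 0.862 + 1.14*0.19 = 1.0786
Denominator = 1 + 0.19 = 1.19
Vr = 3662 * 1.0786 / 1.19 = 3319.19 m/s

3319.19


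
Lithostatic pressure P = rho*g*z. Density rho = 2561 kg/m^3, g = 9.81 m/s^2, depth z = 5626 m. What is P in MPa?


P = rho * g * z / 1e6
= 2561 * 9.81 * 5626 / 1e6
= 141344304.66 / 1e6
= 141.3443 MPa

141.3443


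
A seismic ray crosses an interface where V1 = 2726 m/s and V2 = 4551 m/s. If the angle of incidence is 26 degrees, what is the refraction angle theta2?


sin(theta1) = sin(26 deg) = 0.438371
sin(theta2) = V2/V1 * sin(theta1) = 4551/2726 * 0.438371 = 0.731851
theta2 = arcsin(0.731851) = 47.0418 degrees

47.0418


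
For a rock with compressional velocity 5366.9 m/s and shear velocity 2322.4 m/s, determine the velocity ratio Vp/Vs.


Vp/Vs = 5366.9 / 2322.4
= 2.3109

2.3109


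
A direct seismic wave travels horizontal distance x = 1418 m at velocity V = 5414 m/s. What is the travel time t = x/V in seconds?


t = x / V
= 1418 / 5414
= 0.2619 s

0.2619


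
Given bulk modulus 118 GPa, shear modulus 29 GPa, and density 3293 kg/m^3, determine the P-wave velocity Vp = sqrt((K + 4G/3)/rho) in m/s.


First compute the effective modulus:
K + 4G/3 = 118e9 + 4*29e9/3 = 156666666666.67 Pa
Then divide by density:
156666666666.67 / 3293 = 47575665.5532 Pa/(kg/m^3)
Take the square root:
Vp = sqrt(47575665.5532) = 6897.51 m/s

6897.51


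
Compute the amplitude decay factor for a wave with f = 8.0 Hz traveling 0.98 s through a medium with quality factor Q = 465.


pi*f*t/Q = pi*8.0*0.98/465 = 0.052968
A/A0 = exp(-0.052968) = 0.94841

0.94841


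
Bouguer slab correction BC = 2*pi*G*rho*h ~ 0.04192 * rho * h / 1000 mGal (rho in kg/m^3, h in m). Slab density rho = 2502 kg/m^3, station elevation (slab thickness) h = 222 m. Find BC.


BC = 0.04192 * rho * h / 1000
= 0.04192 * 2502 * 222 / 1000
= 23.2842 mGal

23.2842


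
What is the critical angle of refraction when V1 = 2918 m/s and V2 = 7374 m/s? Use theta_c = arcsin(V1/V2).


V1/V2 = 2918/7374 = 0.395715
theta_c = arcsin(0.395715) = 23.3106 degrees

23.3106


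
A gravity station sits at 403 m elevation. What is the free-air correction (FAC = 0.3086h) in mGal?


FAC = 0.3086 * h
= 0.3086 * 403
= 124.3658 mGal

124.3658


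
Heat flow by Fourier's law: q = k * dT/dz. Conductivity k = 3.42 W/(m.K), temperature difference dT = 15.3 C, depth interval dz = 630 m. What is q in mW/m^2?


q = k * dT / dz * 1000
= 3.42 * 15.3 / 630 * 1000
= 0.083057 * 1000
= 83.0571 mW/m^2

83.0571


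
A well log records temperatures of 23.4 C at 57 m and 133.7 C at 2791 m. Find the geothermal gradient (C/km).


dT = 133.7 - 23.4 = 110.3 C
dz = 2791 - 57 = 2734 m
gradient = dT/dz * 1000 = 110.3/2734 * 1000 = 40.3438 C/km

40.3438


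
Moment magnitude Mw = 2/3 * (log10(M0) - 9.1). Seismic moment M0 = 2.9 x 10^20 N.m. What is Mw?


log10(M0) = log10(2.9 x 10^20) = 20.4624
Mw = 2/3 * (20.4624 - 9.1)
= 2/3 * 11.3624
= 7.57

7.57


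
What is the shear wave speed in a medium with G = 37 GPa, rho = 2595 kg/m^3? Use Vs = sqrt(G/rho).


Convert G to Pa: G = 37e9 Pa
Compute G/rho = 37e9 / 2595 = 14258188.8247
Vs = sqrt(14258188.8247) = 3776.0 m/s

3776.0


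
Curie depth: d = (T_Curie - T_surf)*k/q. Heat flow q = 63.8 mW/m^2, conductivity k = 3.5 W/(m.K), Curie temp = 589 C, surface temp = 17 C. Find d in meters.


T_Curie - T_surf = 589 - 17 = 572 C
Convert q to W/m^2: 63.8 mW/m^2 = 0.0638 W/m^2
d = 572 * 3.5 / 0.0638 = 31379.31 m

31379.31
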